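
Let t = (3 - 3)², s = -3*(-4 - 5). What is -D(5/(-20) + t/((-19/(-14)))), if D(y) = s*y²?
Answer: -27/16 ≈ -1.6875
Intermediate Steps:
s = 27 (s = -3*(-9) = 27)
t = 0 (t = 0² = 0)
D(y) = 27*y²
-D(5/(-20) + t/((-19/(-14)))) = -27*(5/(-20) + 0/((-19/(-14))))² = -27*(5*(-1/20) + 0/((-19*(-1/14))))² = -27*(-¼ + 0/(19/14))² = -27*(-¼ + 0*(14/19))² = -27*(-¼ + 0)² = -27*(-¼)² = -27/16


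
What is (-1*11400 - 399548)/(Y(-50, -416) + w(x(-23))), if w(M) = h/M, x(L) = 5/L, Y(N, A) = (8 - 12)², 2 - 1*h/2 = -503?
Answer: 205474/2315 ≈ 88.758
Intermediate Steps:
h = 1010 (h = 4 - 2*(-503) = 4 + 1006 = 1010)
Y(N, A) = 16 (Y(N, A) = (-4)² = 16)
w(M) = 1010/M
(-1*11400 - 399548)/(Y(-50, -416) + w(x(-23))) = (-1*11400 - 399548)/(16 + 1010/((5/(-23)))) = (-11400 - 399548)/(16 + 1010/((5*(-1/23)))) = -410948/(16 + 1010/(-5/23)) = -410948/(16 + 1010*(-23/5)) = -410948/(16 - 4646) = -410948/(-4630) = -410948*(-1/4630) = 205474/2315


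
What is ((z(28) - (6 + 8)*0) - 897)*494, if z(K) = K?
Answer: -429286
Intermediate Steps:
((z(28) - (6 + 8)*0) - 897)*494 = ((28 - (6 + 8)*0) - 897)*494 = ((28 - 14*0) - 897)*494 = ((28 - 1*0) - 897)*494 = ((28 + 0) - 897)*494 = (28 - 897)*494 = -869*494 = -429286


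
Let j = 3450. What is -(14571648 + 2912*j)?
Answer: -24618048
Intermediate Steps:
-(14571648 + 2912*j) = -2912/(1/(3450 + 5004)) = -2912/(1/8454) = -2912/1/8454 = -2912*8454 = -24618048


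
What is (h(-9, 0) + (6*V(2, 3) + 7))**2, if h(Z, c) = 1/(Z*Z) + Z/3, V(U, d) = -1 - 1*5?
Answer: 6713281/6561 ≈ 1023.2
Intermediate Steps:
V(U, d) = -6 (V(U, d) = -1 - 5 = -6)
h(Z, c) = Z**(-2) + Z/3 (h(Z, c) = Z**(-2) + Z*(1/3) = Z**(-2) + Z/3)
(h(-9, 0) + (6*V(2, 3) + 7))**2 = (((-9)**(-2) + (1/3)*(-9)) + (6*(-6) + 7))**2 = ((1/81 - 3) + (-36 + 7))**2 = (-242/81 - 29)**2 = (-2591/81)**2 = 6713281/6561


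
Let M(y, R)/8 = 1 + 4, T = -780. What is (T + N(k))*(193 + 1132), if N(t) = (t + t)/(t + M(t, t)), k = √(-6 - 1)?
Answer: 2650*(-389*√7 + 15600*I)/(√7 - 40*I) ≈ -1.0335e+6 + 174.52*I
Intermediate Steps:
M(y, R) = 40 (M(y, R) = 8*(1 + 4) = 8*5 = 40)
k = I*√7 (k = √(-7) = I*√7 ≈ 2.6458*I)
N(t) = 2*t/(40 + t) (N(t) = (t + t)/(t + 40) = (2*t)/(40 + t) = 2*t/(40 + t))
(T + N(k))*(193 + 1132) = (-780 + 2*(I*√7)/(40 + I*√7))*(193 + 1132) = (-780 + 2*I*√7/(40 + I*√7))*1325 = -1033500 + 2650*I*√7/(40 + I*√7)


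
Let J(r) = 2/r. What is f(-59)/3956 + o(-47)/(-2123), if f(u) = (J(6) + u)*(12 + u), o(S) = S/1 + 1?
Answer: 4526846/6298941 ≈ 0.71867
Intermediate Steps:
o(S) = 1 + S (o(S) = S*1 + 1 = S + 1 = 1 + S)
f(u) = (12 + u)*(⅓ + u) (f(u) = (2/6 + u)*(12 + u) = (2*(⅙) + u)*(12 + u) = (⅓ + u)*(12 + u) = (12 + u)*(⅓ + u))
f(-59)/3956 + o(-47)/(-2123) = (4 + (-59)² + (37/3)*(-59))/3956 + (1 - 47)/(-2123) = (4 + 3481 - 2183/3)*(1/3956) - 46*(-1/2123) = (8272/3)*(1/3956) + 46/2123 = 2068/2967 + 46/2123 = 4526846/6298941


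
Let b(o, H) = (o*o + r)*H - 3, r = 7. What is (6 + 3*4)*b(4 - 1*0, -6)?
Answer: -2538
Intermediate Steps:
b(o, H) = -3 + H*(7 + o²) (b(o, H) = (o*o + 7)*H - 3 = (o² + 7)*H - 3 = (7 + o²)*H - 3 = H*(7 + o²) - 3 = -3 + H*(7 + o²))
(6 + 3*4)*b(4 - 1*0, -6) = (6 + 3*4)*(-3 + 7*(-6) - 6*(4 - 1*0)²) = (6 + 12)*(-3 - 42 - 6*(4 + 0)²) = 18*(-3 - 42 - 6*4²) = 18*(-3 - 42 - 6*16) = 18*(-3 - 42 - 96) = 18*(-141) = -2538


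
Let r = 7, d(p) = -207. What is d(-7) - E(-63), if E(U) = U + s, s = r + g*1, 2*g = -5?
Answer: -297/2 ≈ -148.50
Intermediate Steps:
g = -5/2 (g = (½)*(-5) = -5/2 ≈ -2.5000)
s = 9/2 (s = 7 - 5/2*1 = 7 - 5/2 = 9/2 ≈ 4.5000)
E(U) = 9/2 + U (E(U) = U + 9/2 = 9/2 + U)
d(-7) - E(-63) = -207 - (9/2 - 63) = -207 - 1*(-117/2) = -207 + 117/2 = -297/2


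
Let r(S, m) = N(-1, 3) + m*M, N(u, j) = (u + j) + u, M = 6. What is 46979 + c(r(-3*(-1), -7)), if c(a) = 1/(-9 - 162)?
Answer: 8033408/171 ≈ 46979.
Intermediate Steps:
N(u, j) = j + 2*u (N(u, j) = (j + u) + u = j + 2*u)
r(S, m) = 1 + 6*m (r(S, m) = (3 + 2*(-1)) + m*6 = (3 - 2) + 6*m = 1 + 6*m)
c(a) = -1/171 (c(a) = 1/(-171) = -1/171)
46979 + c(r(-3*(-1), -7)) = 46979 - 1/171 = 8033408/171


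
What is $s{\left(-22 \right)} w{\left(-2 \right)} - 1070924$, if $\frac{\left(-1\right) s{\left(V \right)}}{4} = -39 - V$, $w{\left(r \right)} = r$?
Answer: $-1071060$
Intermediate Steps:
$s{\left(V \right)} = 156 + 4 V$ ($s{\left(V \right)} = - 4 \left(-39 - V\right) = 156 + 4 V$)
$s{\left(-22 \right)} w{\left(-2 \right)} - 1070924 = \left(156 + 4 \left(-22\right)\right) \left(-2\right) - 1070924 = \left(156 - 88\right) \left(-2\right) - 1070924 = 68 \left(-2\right) - 1070924 = -136 - 1070924 = -1071060$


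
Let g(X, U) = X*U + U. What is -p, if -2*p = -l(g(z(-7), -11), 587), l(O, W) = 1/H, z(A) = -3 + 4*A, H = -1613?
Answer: 1/3226 ≈ 0.00030998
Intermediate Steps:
g(X, U) = U + U*X (g(X, U) = U*X + U = U + U*X)
l(O, W) = -1/1613 (l(O, W) = 1/(-1613) = -1/1613)
p = -1/3226 (p = -(-1)*(-1)/(2*1613) = -½*1/1613 = -1/3226 ≈ -0.00030998)
-p = -1*(-1/3226) = 1/3226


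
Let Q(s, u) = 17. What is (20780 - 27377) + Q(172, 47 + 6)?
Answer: -6580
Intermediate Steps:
(20780 - 27377) + Q(172, 47 + 6) = (20780 - 27377) + 17 = -6597 + 17 = -6580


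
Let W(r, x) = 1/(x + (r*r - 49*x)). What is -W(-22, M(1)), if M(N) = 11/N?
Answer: 1/44 ≈ 0.022727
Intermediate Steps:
W(r, x) = 1/(r² - 48*x) (W(r, x) = 1/(x + (r² - 49*x)) = 1/(r² - 48*x))
-W(-22, M(1)) = -1/((-22)² - 528/1) = -1/(484 - 528) = -1/(-44) = -1*(-1/44) = 1/44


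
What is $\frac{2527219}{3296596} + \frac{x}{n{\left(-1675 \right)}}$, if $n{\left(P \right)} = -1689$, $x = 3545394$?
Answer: $- \frac{3894487735311}{1855983548} \approx -2098.3$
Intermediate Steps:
$\frac{2527219}{3296596} + \frac{x}{n{\left(-1675 \right)}} = \frac{2527219}{3296596} + \frac{3545394}{-1689} = 2527219 \cdot \frac{1}{3296596} + 3545394 \left(- \frac{1}{1689}\right) = \frac{2527219}{3296596} - \frac{1181798}{563} = - \frac{3894487735311}{1855983548}$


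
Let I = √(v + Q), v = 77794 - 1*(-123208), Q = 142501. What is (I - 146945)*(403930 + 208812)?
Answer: -90039373190 + 1838226*√38167 ≈ -8.9680e+10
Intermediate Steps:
v = 201002 (v = 77794 + 123208 = 201002)
I = 3*√38167 (I = √(201002 + 142501) = √343503 = 3*√38167 ≈ 586.09)
(I - 146945)*(403930 + 208812) = (3*√38167 - 146945)*(403930 + 208812) = (-146945 + 3*√38167)*612742 = -90039373190 + 1838226*√38167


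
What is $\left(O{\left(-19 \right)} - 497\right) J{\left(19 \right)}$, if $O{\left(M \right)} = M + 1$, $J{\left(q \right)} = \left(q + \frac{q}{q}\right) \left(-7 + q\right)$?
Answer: $-123600$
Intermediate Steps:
$J{\left(q \right)} = \left(1 + q\right) \left(-7 + q\right)$ ($J{\left(q \right)} = \left(q + 1\right) \left(-7 + q\right) = \left(1 + q\right) \left(-7 + q\right)$)
$O{\left(M \right)} = 1 + M$
$\left(O{\left(-19 \right)} - 497\right) J{\left(19 \right)} = \left(\left(1 - 19\right) - 497\right) \left(-7 + 19^{2} - 114\right) = \left(-18 - 497\right) \left(-7 + 361 - 114\right) = \left(-515\right) 240 = -123600$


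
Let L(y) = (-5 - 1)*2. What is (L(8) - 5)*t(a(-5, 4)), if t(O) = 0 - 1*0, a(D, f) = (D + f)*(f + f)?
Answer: 0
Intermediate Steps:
L(y) = -12 (L(y) = -6*2 = -12)
a(D, f) = 2*f*(D + f) (a(D, f) = (D + f)*(2*f) = 2*f*(D + f))
t(O) = 0 (t(O) = 0 + 0 = 0)
(L(8) - 5)*t(a(-5, 4)) = (-12 - 5)*0 = -17*0 = 0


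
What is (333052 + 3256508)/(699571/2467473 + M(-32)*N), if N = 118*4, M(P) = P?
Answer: -8857142381880/37268012621 ≈ -237.66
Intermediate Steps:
N = 472
(333052 + 3256508)/(699571/2467473 + M(-32)*N) = (333052 + 3256508)/(699571/2467473 - 32*472) = 3589560/(699571*(1/2467473) - 15104) = 3589560/(699571/2467473 - 15104) = 3589560/(-37268012621/2467473) = 3589560*(-2467473/37268012621) = -8857142381880/37268012621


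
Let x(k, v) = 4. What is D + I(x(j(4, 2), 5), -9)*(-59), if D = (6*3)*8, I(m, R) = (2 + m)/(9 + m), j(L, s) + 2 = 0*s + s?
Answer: 1518/13 ≈ 116.77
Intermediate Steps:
j(L, s) = -2 + s (j(L, s) = -2 + (0*s + s) = -2 + (0 + s) = -2 + s)
I(m, R) = (2 + m)/(9 + m)
D = 144 (D = 18*8 = 144)
D + I(x(j(4, 2), 5), -9)*(-59) = 144 + ((2 + 4)/(9 + 4))*(-59) = 144 + (6/13)*(-59) = 144 - 354/13 = 1518/13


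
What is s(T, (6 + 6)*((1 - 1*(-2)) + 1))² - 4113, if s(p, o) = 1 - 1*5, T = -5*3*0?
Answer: -4097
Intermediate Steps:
T = 0 (T = -15*0 = 0)
s(p, o) = -4 (s(p, o) = 1 - 5 = -4)
s(T, (6 + 6)*((1 - 1*(-2)) + 1))² - 4113 = (-4)² - 4113 = 16 - 4113 = -4097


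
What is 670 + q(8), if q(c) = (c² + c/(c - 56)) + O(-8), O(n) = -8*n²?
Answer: 1331/6 ≈ 221.83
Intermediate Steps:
q(c) = -512 + c² + c/(-56 + c) (q(c) = (c² + c/(c - 56)) - 8*(-8)² = (c² + c/(-56 + c)) - 8*64 = (c² + c/(-56 + c)) - 512 = -512 + c² + c/(-56 + c))
670 + q(8) = 670 + (28672 + 8³ - 511*8 - 56*8²)/(-56 + 8) = 670 + (28672 + 512 - 4088 - 56*64)/(-48) = 670 - (28672 + 512 - 4088 - 3584)/48 = 670 - 1/48*21512 = 670 - 2689/6 = 1331/6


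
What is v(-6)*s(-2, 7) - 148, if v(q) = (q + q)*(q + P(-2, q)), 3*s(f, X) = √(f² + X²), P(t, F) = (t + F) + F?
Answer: -148 + 80*√53 ≈ 434.41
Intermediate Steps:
P(t, F) = t + 2*F (P(t, F) = (F + t) + F = t + 2*F)
s(f, X) = √(X² + f²)/3 (s(f, X) = √(f² + X²)/3 = √(X² + f²)/3)
v(q) = 2*q*(-2 + 3*q) (v(q) = (q + q)*(q + (-2 + 2*q)) = (2*q)*(-2 + 3*q) = 2*q*(-2 + 3*q))
v(-6)*s(-2, 7) - 148 = (2*(-6)*(-2 + 3*(-6)))*(√(7² + (-2)²)/3) - 148 = (2*(-6)*(-2 - 18))*(√(49 + 4)/3) - 148 = (2*(-6)*(-20))*(√53/3) - 148 = 240*(√53/3) - 148 = 80*√53 - 148 = -148 + 80*√53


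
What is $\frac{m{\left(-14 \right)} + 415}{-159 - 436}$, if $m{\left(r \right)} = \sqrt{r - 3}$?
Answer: $- \frac{83}{119} - \frac{i \sqrt{17}}{595} \approx -0.69748 - 0.0069296 i$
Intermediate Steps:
$m{\left(r \right)} = \sqrt{-3 + r}$
$\frac{m{\left(-14 \right)} + 415}{-159 - 436} = \frac{\sqrt{-3 - 14} + 415}{-159 - 436} = \frac{\sqrt{-17} + 415}{-595} = \left(i \sqrt{17} + 415\right) \left(- \frac{1}{595}\right) = \left(415 + i \sqrt{17}\right) \left(- \frac{1}{595}\right) = - \frac{83}{119} - \frac{i \sqrt{17}}{595}$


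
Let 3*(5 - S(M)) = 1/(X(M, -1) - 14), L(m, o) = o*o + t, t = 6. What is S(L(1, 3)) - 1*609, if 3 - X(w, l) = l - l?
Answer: -19931/33 ≈ -603.97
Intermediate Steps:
X(w, l) = 3 (X(w, l) = 3 - (l - l) = 3 - 1*0 = 3 + 0 = 3)
L(m, o) = 6 + o**2 (L(m, o) = o*o + 6 = o**2 + 6 = 6 + o**2)
S(M) = 166/33 (S(M) = 5 - 1/(3*(3 - 14)) = 5 - 1/3/(-11) = 5 - 1/3*(-1/11) = 5 + 1/33 = 166/33)
S(L(1, 3)) - 1*609 = 166/33 - 1*609 = 166/33 - 609 = -19931/33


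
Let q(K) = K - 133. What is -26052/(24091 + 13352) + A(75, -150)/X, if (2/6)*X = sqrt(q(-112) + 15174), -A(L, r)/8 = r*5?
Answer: -8684/12481 + 2000*sqrt(14929)/14929 ≈ 15.673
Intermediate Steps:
q(K) = -133 + K
A(L, r) = -40*r (A(L, r) = -8*r*5 = -40*r)
X = 3*sqrt(14929) (X = 3*sqrt((-133 - 112) + 15174) = 3*sqrt(-245 + 15174) = 3*sqrt(14929) ≈ 366.55)
-26052/(24091 + 13352) + A(75, -150)/X = -26052/(24091 + 13352) + (-40*(-150))/((3*sqrt(14929))) = -26052/37443 + 6000*(sqrt(14929)/44787) = -26052*1/37443 + 2000*sqrt(14929)/14929 = -8684/12481 + 2000*sqrt(14929)/14929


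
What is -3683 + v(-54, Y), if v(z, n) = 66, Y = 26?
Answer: -3617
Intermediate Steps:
-3683 + v(-54, Y) = -3683 + 66 = -3617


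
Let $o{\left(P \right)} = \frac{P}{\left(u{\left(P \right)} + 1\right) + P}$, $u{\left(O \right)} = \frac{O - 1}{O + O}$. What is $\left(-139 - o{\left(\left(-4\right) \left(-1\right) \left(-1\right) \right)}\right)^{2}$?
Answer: $\frac{7144929}{361} \approx 19792.0$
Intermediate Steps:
$u{\left(O \right)} = \frac{-1 + O}{2 O}$
$o{\left(P \right)} = \frac{P}{1 + P + \frac{-1 + P}{2 P}}$ ($o{\left(P \right)} = \frac{P}{\left(\frac{-1 + P}{2 P} + 1\right) + P} = \frac{P}{\left(1 + \frac{-1 + P}{2 P}\right) + P} = \frac{P}{1 + P + \frac{-1 + P}{2 P}}$)
$\left(-139 - o{\left(\left(-4\right) \left(-1\right) \left(-1\right) \right)}\right)^{2} = \left(-139 - \frac{2 \left(\left(-4\right) \left(-1\right) \left(-1\right)\right)^{2}}{-1 + \left(-4\right) \left(-1\right) \left(-1\right) + 2 \left(-4\right) \left(-1\right) \left(-1\right) \left(1 + \left(-4\right) \left(-1\right) \left(-1\right)\right)}\right)^{2} = \left(-139 - \frac{2 \left(4 \left(-1\right)\right)^{2}}{-1 + 4 \left(-1\right) + 2 \cdot 4 \left(-1\right) \left(1 + 4 \left(-1\right)\right)}\right)^{2} = \left(-139 - \frac{2 \left(-4\right)^{2}}{-1 - 4 + 2 \left(-4\right) \left(1 - 4\right)}\right)^{2} = \left(-139 - 2 \cdot 16 \frac{1}{-1 - 4 + 2 \left(-4\right) \left(-3\right)}\right)^{2} = \left(-139 - 2 \cdot 16 \frac{1}{-1 - 4 + 24}\right)^{2} = \left(-139 - 2 \cdot 16 \cdot \frac{1}{19}\right)^{2} = \left(-139 - \frac{32}{19}\right)^{2} = \left(- \frac{2673}{19}\right)^{2} = \frac{7144929}{361}$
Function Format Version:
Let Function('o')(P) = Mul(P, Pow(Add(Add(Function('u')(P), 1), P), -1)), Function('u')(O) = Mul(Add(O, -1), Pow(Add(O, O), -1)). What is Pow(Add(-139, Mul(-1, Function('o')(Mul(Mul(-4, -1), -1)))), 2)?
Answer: Rational(7144929, 361) ≈ 19792.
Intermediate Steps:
Function('u')(O) = Mul(Rational(1, 2), Pow(O, -1), Add(-1, O)) (Function('u')(O) = Mul(Add(-1, O), Pow(Mul(2, O), -1)) = Mul(Add(-1, O), Mul(Rational(1, 2), Pow(O, -1))) = Mul(Rational(1, 2), Pow(O, -1), Add(-1, O)))
Function('o')(P) = Mul(P, Pow(Add(1, P, Mul(Rational(1, 2), Pow(P, -1), Add(-1, P))), -1)) (Function('o')(P) = Mul(P, Pow(Add(Add(Mul(Rational(1, 2), Pow(P, -1), Add(-1, P)), 1), P), -1)) = Mul(P, Pow(Add(Add(1, Mul(Rational(1, 2), Pow(P, -1), Add(-1, P))), P), -1)) = Mul(P, Pow(Add(1, P, Mul(Rational(1, 2), Pow(P, -1), Add(-1, P))), -1)))
Pow(Add(-139, Mul(-1, Function('o')(Mul(Mul(-4, -1), -1)))), 2) = Pow(Add(-139, Mul(-1, Mul(2, Pow(Mul(Mul(-4, -1), -1), 2), Pow(Add(-1, Mul(Mul(-4, -1), -1), Mul(2, Mul(Mul(-4, -1), -1), Add(1, Mul(Mul(-4, -1), -1)))), -1)))), 2) = Pow(Add(-139, Mul(-1, Mul(2, Pow(Mul(4, -1), 2), Pow(Add(-1, Mul(4, -1), Mul(2, Mul(4, -1), Add(1, Mul(4, -1)))), -1)))), 2) = Pow(Add(-139, Mul(-1, Mul(2, Pow(-4, 2), Pow(Add(-1, -4, Mul(2, -4, Add(1, -4))), -1)))), 2) = Pow(Add(-139, Mul(-1, Mul(2, 16, Pow(Add(-1, -4, Mul(2, -4, -3)), -1)))), 2) = Pow(Add(-139, Mul(-1, Mul(2, 16, Pow(Add(-1, -4, 24), -1)))), 2) = Pow(Add(-139, Mul(-1, Mul(2, 16, Pow(19, -1)))), 2) = Pow(Add(-139, Mul(-1, Mul(2, 16, Rational(1, 19)))), 2) = Pow(Add(-139, Mul(-1, Rational(32, 19))), 2) = Pow(Add(-139, Rational(-32, 19)), 2) = Pow(Rational(-2673, 19), 2) = Rational(7144929, 361)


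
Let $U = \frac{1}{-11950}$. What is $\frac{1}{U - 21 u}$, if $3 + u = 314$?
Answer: $- \frac{11950}{78045451} \approx -0.00015312$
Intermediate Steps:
$u = 311$ ($u = -3 + 314 = 311$)
$U = - \frac{1}{11950} \approx -8.3682 \cdot 10^{-5}$
$\frac{1}{U - 21 u} = \frac{1}{- \frac{1}{11950} - 6531} = \frac{1}{- \frac{78045451}{11950}} = - \frac{11950}{78045451}$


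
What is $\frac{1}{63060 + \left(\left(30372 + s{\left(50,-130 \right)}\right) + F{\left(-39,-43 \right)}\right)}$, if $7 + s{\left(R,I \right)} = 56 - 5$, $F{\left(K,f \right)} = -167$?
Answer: $\frac{1}{93309} \approx 1.0717 \cdot 10^{-5}$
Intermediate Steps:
$s{\left(R,I \right)} = 44$ ($s{\left(R,I \right)} = -7 + \left(56 - 5\right) = -7 + 51 = 44$)
$\frac{1}{63060 + \left(\left(30372 + s{\left(50,-130 \right)}\right) + F{\left(-39,-43 \right)}\right)} = \frac{1}{63060 + \left(\left(30372 + 44\right) - 167\right)} = \frac{1}{63060 + \left(30416 - 167\right)} = \frac{1}{63060 + 30249} = \frac{1}{93309}$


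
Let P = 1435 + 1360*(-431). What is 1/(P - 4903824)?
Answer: -1/5488549 ≈ -1.8220e-7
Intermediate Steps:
P = -584725 (P = 1435 - 586160 = -584725)
1/(P - 4903824) = 1/(-584725 - 4903824) = 1/(-5488549) = -1/5488549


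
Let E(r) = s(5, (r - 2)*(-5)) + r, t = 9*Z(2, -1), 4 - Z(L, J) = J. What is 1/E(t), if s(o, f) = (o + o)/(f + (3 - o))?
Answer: 217/9755 ≈ 0.022245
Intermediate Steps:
Z(L, J) = 4 - J
s(o, f) = 2*o/(3 + f - o) (s(o, f) = (2*o)/(3 + f - o) = 2*o/(3 + f - o))
t = 45 (t = 9*(4 - 1*(-1)) = 9*(4 + 1) = 9*5 = 45)
E(r) = r + 10/(8 - 5*r) (E(r) = 2*5/(3 + (r - 2)*(-5) - 1*5) + r = 2*5/(3 + (-2 + r)*(-5) - 5) + r = 2*5/(3 + (10 - 5*r) - 5) + r = 2*5/(8 - 5*r) + r = 10/(8 - 5*r) + r = r + 10/(8 - 5*r))
1/E(t) = 1/(45 - 10/(-8 + 5*45)) = 1/(45 - 10/(-8 + 225)) = 1/(45 - 10/217) = 1/(9755/217) = 217/9755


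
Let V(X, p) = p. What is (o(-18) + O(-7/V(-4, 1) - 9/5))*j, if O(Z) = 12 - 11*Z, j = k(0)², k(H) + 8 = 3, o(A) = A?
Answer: 2270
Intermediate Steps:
k(H) = -5 (k(H) = -8 + 3 = -5)
j = 25 (j = (-5)² = 25)
O(Z) = 12 - 11*Z
(o(-18) + O(-7/V(-4, 1) - 9/5))*j = (-18 + (12 - 11*(-7/1 - 9/5)))*25 = (-18 + (12 - 11*(-7*1 - 9*⅕)))*25 = (-18 + (12 - 11*(-7 - 9/5)))*25 = (-18 + (12 - 11*(-44/5)))*25 = (-18 + (12 + 484/5))*25 = (-18 + 544/5)*25 = (454/5)*25 = 2270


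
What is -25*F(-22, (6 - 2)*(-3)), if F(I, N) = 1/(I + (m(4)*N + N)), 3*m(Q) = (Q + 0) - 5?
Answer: 5/6 ≈ 0.83333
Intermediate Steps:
m(Q) = -5/3 + Q/3 (m(Q) = ((Q + 0) - 5)/3 = (Q - 5)/3 = (-5 + Q)/3 = -5/3 + Q/3)
F(I, N) = 1/(I + 2*N/3) (F(I, N) = 1/(I + ((-5/3 + (1/3)*4)*N + N)) = 1/(I + ((-5/3 + 4/3)*N + N)) = 1/(I + (-N/3 + N)) = 1/(I + 2*N/3))
-25*F(-22, (6 - 2)*(-3)) = -75/(2*((6 - 2)*(-3)) + 3*(-22)) = -75/(2*(4*(-3)) - 66) = -75/(2*(-12) - 66) = -75/(-24 - 66) = -75/(-90) = -75*(-1)/90 = -25*(-1/30) = 5/6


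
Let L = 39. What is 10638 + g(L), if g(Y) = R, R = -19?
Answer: 10619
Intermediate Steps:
g(Y) = -19
10638 + g(L) = 10638 - 19 = 10619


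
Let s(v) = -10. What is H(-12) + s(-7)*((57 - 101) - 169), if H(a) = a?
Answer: 2118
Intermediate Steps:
H(-12) + s(-7)*((57 - 101) - 169) = -12 - 10*((57 - 101) - 169) = -12 - 10*(-44 - 169) = -12 - 10*(-213) = -12 + 2130 = 2118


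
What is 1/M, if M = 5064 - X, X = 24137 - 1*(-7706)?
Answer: -1/26779 ≈ -3.7343e-5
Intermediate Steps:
X = 31843 (X = 24137 + 7706 = 31843)
M = -26779 (M = 5064 - 1*31843 = 5064 - 31843 = -26779)
1/M = 1/(-26779) = -1/26779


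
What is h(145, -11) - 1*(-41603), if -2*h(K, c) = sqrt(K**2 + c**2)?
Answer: 41603 - sqrt(21146)/2 ≈ 41530.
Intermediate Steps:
h(K, c) = -sqrt(K**2 + c**2)/2
h(145, -11) - 1*(-41603) = -sqrt(145**2 + (-11)**2)/2 - 1*(-41603) = -sqrt(21025 + 121)/2 + 41603 = -sqrt(21146)/2 + 41603 = 41603 - sqrt(21146)/2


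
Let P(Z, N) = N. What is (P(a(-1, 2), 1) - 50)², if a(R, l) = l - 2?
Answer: 2401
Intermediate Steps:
a(R, l) = -2 + l
(P(a(-1, 2), 1) - 50)² = (1 - 50)² = (-49)² = 2401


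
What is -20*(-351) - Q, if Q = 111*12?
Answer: 5688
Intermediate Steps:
Q = 1332
-20*(-351) - Q = -20*(-351) - 1*1332 = 7020 - 1332 = 5688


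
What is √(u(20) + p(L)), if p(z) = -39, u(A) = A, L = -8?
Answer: I*√19 ≈ 4.3589*I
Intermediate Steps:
√(u(20) + p(L)) = √(20 - 39) = √(-19) = I*√19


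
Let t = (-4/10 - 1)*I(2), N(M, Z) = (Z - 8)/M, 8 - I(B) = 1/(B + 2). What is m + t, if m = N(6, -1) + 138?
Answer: 2513/20 ≈ 125.65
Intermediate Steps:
I(B) = 8 - 1/(2 + B) (I(B) = 8 - 1/(B + 2) = 8 - 1/(2 + B))
N(M, Z) = (-8 + Z)/M
m = 273/2 (m = (-8 - 1)/6 + 138 = (⅙)*(-9) + 138 = -3/2 + 138 = 273/2 ≈ 136.50)
t = -217/20 (t = (-4/10 - 1)*((15 + 8*2)/(2 + 2)) = (-4*⅒ - 1)*((15 + 16)/4) = (-⅖ - 1)*((¼)*31) = -7/5*31/4 = -217/20 ≈ -10.850)
m + t = 273/2 - 217/20 = 2513/20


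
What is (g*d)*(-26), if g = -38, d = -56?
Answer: -55328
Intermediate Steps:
(g*d)*(-26) = -38*(-56)*(-26) = 2128*(-26) = -55328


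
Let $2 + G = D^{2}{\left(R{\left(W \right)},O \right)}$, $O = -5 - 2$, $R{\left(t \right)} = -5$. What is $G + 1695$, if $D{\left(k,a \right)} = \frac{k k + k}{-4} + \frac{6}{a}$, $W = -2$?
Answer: $\frac{84638}{49} \approx 1727.3$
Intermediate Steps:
$O = -7$
$D{\left(k,a \right)} = \frac{6}{a} - \frac{k}{4} - \frac{k^{2}}{4}$ ($D{\left(k,a \right)} = \left(k^{2} + k\right) \left(- \frac{1}{4}\right) + \frac{6}{a} = \left(k + k^{2}\right) \left(- \frac{1}{4}\right) + \frac{6}{a} = \left(- \frac{k}{4} - \frac{k^{2}}{4}\right) + \frac{6}{a} = \frac{6}{a} - \frac{k}{4} - \frac{k^{2}}{4}$)
$G = \frac{1583}{49}$ ($G = -2 + \left(\frac{24 - \left(-7\right) \left(-5\right) \left(1 - 5\right)}{4 \left(-7\right)}\right)^{2} = -2 + \left(\frac{1}{4} \left(- \frac{1}{7}\right) \left(24 - \left(-7\right) \left(-5\right) \left(-4\right)\right)\right)^{2} = -2 + \left(\frac{1}{4} \left(- \frac{1}{7}\right) \left(24 + 140\right)\right)^{2} = -2 + \left(\frac{1}{4} \left(- \frac{1}{7}\right) 164\right)^{2} = -2 + \left(- \frac{41}{7}\right)^{2} = -2 + \frac{1681}{49} = \frac{1583}{49} \approx 32.306$)
$G + 1695 = \frac{1583}{49} + 1695 = \frac{84638}{49}$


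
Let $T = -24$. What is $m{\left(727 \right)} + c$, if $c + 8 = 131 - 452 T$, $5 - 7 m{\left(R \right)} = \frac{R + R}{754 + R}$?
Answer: $\frac{113742308}{10367} \approx 10972.0$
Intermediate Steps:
$m{\left(R \right)} = \frac{5}{7} - \frac{2 R}{7 \left(754 + R\right)}$ ($m{\left(R \right)} = \frac{5}{7} - \frac{\left(R + R\right) \frac{1}{754 + R}}{7} = \frac{5}{7} - \frac{2 R \frac{1}{754 + R}}{7} = \frac{5}{7} - \frac{2 R}{7 \left(754 + R\right)}$)
$c = 10971$ ($c = -8 + \left(131 - -10848\right) = -8 + \left(131 + 10848\right) = -8 + 10979 = 10971$)
$m{\left(727 \right)} + c = \frac{3770 + 3 \cdot 727}{7 \left(754 + 727\right)} + 10971 = \frac{3770 + 2181}{7 \cdot 1481} + 10971 = \frac{1}{7} \cdot \frac{1}{1481} \cdot 5951 + 10971 = \frac{5951}{10367} + 10971 = \frac{113742308}{10367}$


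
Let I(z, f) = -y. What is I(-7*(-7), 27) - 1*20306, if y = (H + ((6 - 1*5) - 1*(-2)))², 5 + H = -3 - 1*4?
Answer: -20387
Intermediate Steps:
H = -12 (H = -5 + (-3 - 1*4) = -5 + (-3 - 4) = -5 - 7 = -12)
y = 81 (y = (-12 + ((6 - 1*5) - 1*(-2)))² = (-12 + ((6 - 5) + 2))² = (-12 + (1 + 2))² = (-12 + 3)² = (-9)² = 81)
I(z, f) = -81 (I(z, f) = -1*81 = -81)
I(-7*(-7), 27) - 1*20306 = -81 - 1*20306 = -81 - 20306 = -20387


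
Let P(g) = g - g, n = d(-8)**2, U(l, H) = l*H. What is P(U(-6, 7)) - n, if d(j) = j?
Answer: -64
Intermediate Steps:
U(l, H) = H*l
n = 64 (n = (-8)**2 = 64)
P(g) = 0
P(U(-6, 7)) - n = 0 - 1*64 = 0 - 64 = -64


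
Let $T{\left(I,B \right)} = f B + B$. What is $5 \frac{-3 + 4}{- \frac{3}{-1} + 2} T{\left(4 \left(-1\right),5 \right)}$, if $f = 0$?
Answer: $5$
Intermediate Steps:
$T{\left(I,B \right)} = B$ ($T{\left(I,B \right)} = 0 B + B = 0 + B = B$)
$5 \frac{-3 + 4}{- \frac{3}{-1} + 2} T{\left(4 \left(-1\right),5 \right)} = 5 \frac{-3 + 4}{- \frac{3}{-1} + 2} \cdot 5 = 5 \cdot 1 \frac{1}{\left(-3\right) \left(-1\right) + 2} \cdot 5 = 5 \cdot 1 \frac{1}{3 + 2} \cdot 5 = 5 \cdot 1 \cdot \frac{1}{5} \cdot 5 = 5 \cdot \frac{1}{5} \cdot 5 = 1 \cdot 5 = 5$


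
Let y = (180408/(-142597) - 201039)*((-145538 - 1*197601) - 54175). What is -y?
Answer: -11390093930275974/142597 ≈ -7.9876e+10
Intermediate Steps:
y = 11390093930275974/142597 (y = (180408*(-1/142597) - 201039)*((-145538 - 197601) - 54175) = (-180408/142597 - 201039)*(-343139 - 54175) = -28667738691/142597*(-397314) = 11390093930275974/142597 ≈ 7.9876e+10)
-y = -1*11390093930275974/142597 = -11390093930275974/142597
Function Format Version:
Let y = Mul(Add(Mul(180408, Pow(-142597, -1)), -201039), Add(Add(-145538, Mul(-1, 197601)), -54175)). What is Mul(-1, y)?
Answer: Rational(-11390093930275974, 142597) ≈ -7.9876e+10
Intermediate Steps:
y = Rational(11390093930275974, 142597) (y = Mul(Add(Mul(180408, Rational(-1, 142597)), -201039), Add(Add(-145538, -197601), -54175)) = Mul(Add(Rational(-180408, 142597), -201039), Add(-343139, -54175)) = Mul(Rational(-28667738691, 142597), -397314) = Rational(11390093930275974, 142597) ≈ 7.9876e+10)
Mul(-1, y) = Mul(-1, Rational(11390093930275974, 142597)) = Rational(-11390093930275974, 142597)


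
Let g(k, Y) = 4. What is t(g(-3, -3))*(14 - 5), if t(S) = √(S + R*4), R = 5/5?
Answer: 18*√2 ≈ 25.456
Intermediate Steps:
R = 1 (R = 5*(⅕) = 1)
t(S) = √(4 + S) (t(S) = √(S + 1*4) = √(S + 4) = √(4 + S))
t(g(-3, -3))*(14 - 5) = √(4 + 4)*(14 - 5) = √8*9 = (2*√2)*9 = 18*√2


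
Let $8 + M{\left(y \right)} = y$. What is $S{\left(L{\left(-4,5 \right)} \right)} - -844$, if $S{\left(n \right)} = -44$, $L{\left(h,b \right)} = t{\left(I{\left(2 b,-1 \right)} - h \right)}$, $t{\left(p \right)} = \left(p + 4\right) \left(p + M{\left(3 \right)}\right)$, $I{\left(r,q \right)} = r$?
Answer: $800$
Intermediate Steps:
$M{\left(y \right)} = -8 + y$
$t{\left(p \right)} = \left(-5 + p\right) \left(4 + p\right)$ ($t{\left(p \right)} = \left(p + 4\right) \left(p + \left(-8 + 3\right)\right) = \left(4 + p\right) \left(p - 5\right) = \left(4 + p\right) \left(-5 + p\right) = \left(-5 + p\right) \left(4 + p\right)$)
$L{\left(h,b \right)} = -20 + h + \left(- h + 2 b\right)^{2} - 2 b$ ($L{\left(h,b \right)} = -20 + \left(2 b - h\right)^{2} - \left(2 b - h\right) = -20 + \left(- h + 2 b\right)^{2} - \left(- h + 2 b\right) = -20 + h + \left(- h + 2 b\right)^{2} - 2 b$)
$S{\left(L{\left(-4,5 \right)} \right)} - -844 = -44 - -844 = -44 + 844 = 800$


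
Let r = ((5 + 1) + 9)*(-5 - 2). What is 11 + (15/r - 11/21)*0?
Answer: 11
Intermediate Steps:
r = -105 (r = (6 + 9)*(-7) = 15*(-7) = -105)
11 + (15/r - 11/21)*0 = 11 + (15/(-105) - 11/21)*0 = 11 + (15*(-1/105) - 11*1/21)*0 = 11 + (-⅐ - 11/21)*0 = 11 - ⅔*0 = 11 + 0 = 11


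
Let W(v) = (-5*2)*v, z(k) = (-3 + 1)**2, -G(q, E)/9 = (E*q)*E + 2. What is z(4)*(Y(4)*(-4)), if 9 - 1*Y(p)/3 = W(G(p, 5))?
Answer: 440208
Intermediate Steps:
G(q, E) = -18 - 9*q*E**2 (G(q, E) = -9*((E*q)*E + 2) = -9*(q*E**2 + 2) = -9*(2 + q*E**2) = -18 - 9*q*E**2)
z(k) = 4 (z(k) = (-2)**2 = 4)
W(v) = -10*v
Y(p) = -513 - 6750*p (Y(p) = 27 - (-30)*(-18 - 9*p*5**2) = 27 - (-30)*(-18 - 9*p*25) = 27 - (-30)*(-18 - 225*p) = 27 - 3*(180 + 2250*p) = 27 + (-540 - 6750*p) = -513 - 6750*p)
z(4)*(Y(4)*(-4)) = 4*((-513 - 6750*4)*(-4)) = 4*((-513 - 27000)*(-4)) = 4*(-27513*(-4)) = 4*110052 = 440208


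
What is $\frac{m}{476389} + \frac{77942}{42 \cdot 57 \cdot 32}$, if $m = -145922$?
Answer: $\frac{12975959431}{18247604256} \approx 0.7111$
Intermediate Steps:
$\frac{m}{476389} + \frac{77942}{42 \cdot 57 \cdot 32} = - \frac{145922}{476389} + \frac{77942}{42 \cdot 57 \cdot 32} = \left(-145922\right) \frac{1}{476389} + \frac{77942}{2394 \cdot 32} = - \frac{145922}{476389} + \frac{77942}{76608} = - \frac{145922}{476389} + 77942 \cdot \frac{1}{76608} = - \frac{145922}{476389} + \frac{38971}{38304} = \frac{12975959431}{18247604256}$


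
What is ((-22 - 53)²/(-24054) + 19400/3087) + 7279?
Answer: 180316409989/24751566 ≈ 7285.0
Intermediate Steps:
((-22 - 53)²/(-24054) + 19400/3087) + 7279 = ((-75)²*(-1/24054) + 19400*(1/3087)) + 7279 = (5625*(-1/24054) + 19400/3087) + 7279 = (-1875/8018 + 19400/3087) + 7279 = 149761075/24751566 + 7279 = 180316409989/24751566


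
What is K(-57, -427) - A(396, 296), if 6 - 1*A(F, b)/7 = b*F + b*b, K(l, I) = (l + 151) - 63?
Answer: 1433813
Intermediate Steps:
K(l, I) = 88 + l (K(l, I) = (151 + l) - 63 = 88 + l)
A(F, b) = 42 - 7*b² - 7*F*b (A(F, b) = 42 - 7*(b*F + b*b) = 42 - 7*(F*b + b²) = 42 - 7*(b² + F*b) = 42 + (-7*b² - 7*F*b) = 42 - 7*b² - 7*F*b)
K(-57, -427) - A(396, 296) = (88 - 57) - (42 - 7*296² - 7*396*296) = 31 - (42 - 7*87616 - 820512) = 31 - (42 - 613312 - 820512) = 31 - 1*(-1433782) = 31 + 1433782 = 1433813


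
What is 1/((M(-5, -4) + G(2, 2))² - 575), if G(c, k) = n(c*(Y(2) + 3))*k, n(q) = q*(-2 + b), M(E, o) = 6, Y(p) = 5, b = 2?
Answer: -1/539 ≈ -0.0018553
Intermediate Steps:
n(q) = 0 (n(q) = q*(-2 + 2) = q*0 = 0)
G(c, k) = 0 (G(c, k) = 0*k = 0)
1/((M(-5, -4) + G(2, 2))² - 575) = 1/((6 + 0)² - 575) = 1/(6² - 575) = 1/(36 - 575) = 1/(-539) = -1/539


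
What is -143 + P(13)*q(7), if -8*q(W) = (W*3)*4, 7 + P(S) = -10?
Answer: 71/2 ≈ 35.500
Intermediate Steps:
P(S) = -17 (P(S) = -7 - 10 = -17)
q(W) = -3*W/2 (q(W) = -W*3*4/8 = -3*W*4/8 = -3*W/2)
-143 + P(13)*q(7) = -143 - (-51)*7/2 = -143 - 17*(-21/2) = -143 + 357/2 = 71/2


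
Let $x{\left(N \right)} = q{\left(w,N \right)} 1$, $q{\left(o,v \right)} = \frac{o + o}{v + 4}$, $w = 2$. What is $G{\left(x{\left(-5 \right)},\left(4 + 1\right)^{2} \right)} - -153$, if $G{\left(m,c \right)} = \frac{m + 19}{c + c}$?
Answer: $\frac{1533}{10} \approx 153.3$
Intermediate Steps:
$q{\left(o,v \right)} = \frac{2 o}{4 + v}$
$x{\left(N \right)} = \frac{4}{4 + N}$ ($x{\left(N \right)} = 2 \cdot 2 \frac{1}{4 + N} 1 = \frac{4}{4 + N} 1 = \frac{4}{4 + N}$)
$G{\left(m,c \right)} = \frac{19 + m}{2 c}$
$G{\left(x{\left(-5 \right)},\left(4 + 1\right)^{2} \right)} - -153 = \frac{19 + \frac{4}{4 - 5}}{2 \left(4 + 1\right)^{2}} - -153 = \frac{19 + \frac{4}{-1}}{2 \cdot 5^{2}} + 153 = \frac{19 + 4 \left(-1\right)}{2 \cdot 25} + 153 = \frac{1}{2} \cdot \frac{1}{25} \left(19 - 4\right) + 153 = \frac{1}{2} \cdot \frac{1}{25} \cdot 15 + 153 = \frac{3}{10} + 153 = \frac{1533}{10}$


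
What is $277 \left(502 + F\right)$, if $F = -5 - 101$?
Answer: $109692$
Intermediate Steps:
$F = -106$ ($F = -5 - 101 = -106$)
$277 \left(502 + F\right) = 277 \left(502 - 106\right) = 277 \cdot 396 = 109692$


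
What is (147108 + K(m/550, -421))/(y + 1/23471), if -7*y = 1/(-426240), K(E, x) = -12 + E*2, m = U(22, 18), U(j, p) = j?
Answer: 7357951150050816/2147965 ≈ 3.4255e+9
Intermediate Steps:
m = 22
K(E, x) = -12 + 2*E
y = 1/2983680 (y = -1/7/(-426240) = -1/7*(-1/426240) = 1/2983680 ≈ 3.3516e-7)
(147108 + K(m/550, -421))/(y + 1/23471) = (147108 + (-12 + 2*(22/550)))/(1/2983680 + 1/23471) = (147108 + (-12 + 2*(22*(1/550))))/(1/2983680 + 1/23471) = (147108 + (-12 + 2*(1/25)))/(429593/10004279040) = (147108 + (-12 + 2/25))*(10004279040/429593) = (147108 - 298/25)*(10004279040/429593) = (3677402/25)*(10004279040/429593) = 7357951150050816/2147965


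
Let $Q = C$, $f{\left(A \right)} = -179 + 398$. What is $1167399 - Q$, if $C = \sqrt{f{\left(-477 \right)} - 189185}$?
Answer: $1167399 - i \sqrt{188966} \approx 1.1674 \cdot 10^{6} - 434.7 i$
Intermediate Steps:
$f{\left(A \right)} = 219$
$C = i \sqrt{188966}$ ($C = \sqrt{219 - 189185} = \sqrt{-188966} = i \sqrt{188966} \approx 434.7 i$)
$Q = i \sqrt{188966} \approx 434.7 i$
$1167399 - Q = 1167399 - i \sqrt{188966}$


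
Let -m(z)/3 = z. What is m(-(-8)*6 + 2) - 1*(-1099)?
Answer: 949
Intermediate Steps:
m(z) = -3*z
m(-(-8)*6 + 2) - 1*(-1099) = -3*(-(-8)*6 + 2) - 1*(-1099) = -3*(-4*(-12) + 2) + 1099 = -3*(48 + 2) + 1099 = -3*50 + 1099 = -150 + 1099 = 949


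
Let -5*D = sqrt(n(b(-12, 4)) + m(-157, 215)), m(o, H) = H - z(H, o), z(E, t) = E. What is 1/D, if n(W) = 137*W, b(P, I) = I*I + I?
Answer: -sqrt(685)/274 ≈ -0.095520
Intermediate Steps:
b(P, I) = I + I**2 (b(P, I) = I**2 + I = I + I**2)
m(o, H) = 0 (m(o, H) = H - H = 0)
D = -2*sqrt(685)/5 (D = -sqrt(137*(4*(1 + 4)) + 0)/5 = -sqrt(137*(4*5) + 0)/5 = -sqrt(137*20 + 0)/5 = -sqrt(2740 + 0)/5 = -2*sqrt(685)/5 ≈ -10.469)
1/D = 1/(-2*sqrt(685)/5) = -sqrt(685)/274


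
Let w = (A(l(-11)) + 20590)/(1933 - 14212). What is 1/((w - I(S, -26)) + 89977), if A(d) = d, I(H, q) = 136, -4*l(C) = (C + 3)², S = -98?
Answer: 4093/367712355 ≈ 1.1131e-5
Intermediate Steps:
l(C) = -(3 + C)²/4 (l(C) = -(C + 3)²/4 = -(3 + C)²/4)
w = -6858/4093 (w = (-(3 - 11)²/4 + 20590)/(1933 - 14212) = (-¼*(-8)² + 20590)/(-12279) = (-¼*64 + 20590)*(-1/12279) = (-16 + 20590)*(-1/12279) = 20574*(-1/12279) = -6858/4093 ≈ -1.6755)
1/((w - I(S, -26)) + 89977) = 1/((-6858/4093 - 1*136) + 89977) = 1/((-6858/4093 - 136) + 89977) = 1/(-563506/4093 + 89977) = 1/(367712355/4093) = 4093/367712355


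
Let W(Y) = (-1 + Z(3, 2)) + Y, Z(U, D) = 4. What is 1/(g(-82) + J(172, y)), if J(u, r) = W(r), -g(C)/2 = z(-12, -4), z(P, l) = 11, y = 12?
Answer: -1/7 ≈ -0.14286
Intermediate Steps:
g(C) = -22 (g(C) = -2*11 = -22)
W(Y) = 3 + Y (W(Y) = (-1 + 4) + Y = 3 + Y)
J(u, r) = 3 + r
1/(g(-82) + J(172, y)) = 1/(-22 + (3 + 12)) = 1/(-22 + 15) = 1/(-7) = -1/7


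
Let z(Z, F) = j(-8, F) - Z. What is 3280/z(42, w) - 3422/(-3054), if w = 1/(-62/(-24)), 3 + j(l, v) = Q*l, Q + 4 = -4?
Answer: 5041069/29013 ≈ 173.75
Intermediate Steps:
Q = -8 (Q = -4 - 4 = -8)
j(l, v) = -3 - 8*l
w = 12/31 (w = 1/(-62*(-1/24)) = 1/(31/12) = 12/31 ≈ 0.38710)
z(Z, F) = 61 - Z (z(Z, F) = (-3 - 8*(-8)) - Z = (-3 + 64) - Z = 61 - Z)
3280/z(42, w) - 3422/(-3054) = 3280/(61 - 1*42) - 3422/(-3054) = 3280/(61 - 42) - 3422*(-1/3054) = 3280/19 + 1711/1527 = 5041069/29013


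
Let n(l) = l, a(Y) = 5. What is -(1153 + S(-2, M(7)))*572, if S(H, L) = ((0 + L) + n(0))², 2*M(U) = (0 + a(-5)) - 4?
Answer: -659659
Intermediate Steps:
M(U) = ½ (M(U) = ((0 + 5) - 4)/2 = (5 - 4)/2 = (½)*1 = ½)
S(H, L) = L² (S(H, L) = ((0 + L) + 0)² = (L + 0)² = L²)
-(1153 + S(-2, M(7)))*572 = -(1153 + (½)²)*572 = -(1153 + ¼)*572 = -4613*572/4 = -1*659659 = -659659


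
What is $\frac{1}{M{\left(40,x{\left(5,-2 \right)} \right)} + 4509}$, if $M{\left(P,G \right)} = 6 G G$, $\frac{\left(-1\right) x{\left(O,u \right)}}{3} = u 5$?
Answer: $\frac{1}{9909} \approx 0.00010092$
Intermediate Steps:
$x{\left(O,u \right)} = - 15 u$ ($x{\left(O,u \right)} = - 3 u 5 = - 3 \cdot 5 u = - 15 u$)
$M{\left(P,G \right)} = 6 G^{2}$
$\frac{1}{M{\left(40,x{\left(5,-2 \right)} \right)} + 4509} = \frac{1}{6 \left(\left(-15\right) \left(-2\right)\right)^{2} + 4509} = \frac{1}{6 \cdot 30^{2} + 4509} = \frac{1}{6 \cdot 900 + 4509} = \frac{1}{5400 + 4509} = \frac{1}{9909}$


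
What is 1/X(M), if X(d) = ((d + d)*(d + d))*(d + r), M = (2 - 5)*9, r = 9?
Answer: -1/52488 ≈ -1.9052e-5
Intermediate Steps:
M = -27 (M = -3*9 = -27)
X(d) = 4*d²*(9 + d) (X(d) = ((d + d)*(d + d))*(d + 9) = ((2*d)*(2*d))*(9 + d) = (4*d²)*(9 + d) = 4*d²*(9 + d))
1/X(M) = 1/(4*(-27)²*(9 - 27)) = 1/(4*729*(-18)) = 1/(-52488) = -1/52488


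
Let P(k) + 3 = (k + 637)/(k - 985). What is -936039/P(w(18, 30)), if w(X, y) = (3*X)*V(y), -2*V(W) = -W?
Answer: 163806825/1972 ≈ 83066.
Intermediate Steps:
V(W) = W/2 (V(W) = -(-1)*W/2 = W/2)
w(X, y) = 3*X*y/2 (w(X, y) = (3*X)*(y/2) = 3*X*y/2)
P(k) = -3 + (637 + k)/(-985 + k) (P(k) = -3 + (k + 637)/(k - 985) = -3 + (637 + k)/(-985 + k))
-936039/P(w(18, 30)) = -936039*(-985 + (3/2)*18*30)/(2*(1796 - 3*18*30/2)) = -936039*(-985 + 810)/(2*(1796 - 1*810)) = -936039*(-175/(2*(1796 - 810))) = -936039/(2*(-1/175)*986) = -936039/(-1972/175) = -936039*(-175/1972) = 163806825/1972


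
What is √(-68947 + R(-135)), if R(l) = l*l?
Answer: I*√50722 ≈ 225.22*I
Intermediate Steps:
R(l) = l²
√(-68947 + R(-135)) = √(-68947 + (-135)²) = √(-68947 + 18225) = √(-50722) = I*√50722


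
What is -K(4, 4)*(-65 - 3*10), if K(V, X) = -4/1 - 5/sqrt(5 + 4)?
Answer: -1615/3 ≈ -538.33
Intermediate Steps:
K(V, X) = -17/3 (K(V, X) = -4*1 - 5/(sqrt(9)) = -4 - 5/3 = -17/3)
-K(4, 4)*(-65 - 3*10) = -(-17)*(-65 - 3*10)/3 = -(-17)*(-65 - 30)/3 = -(-17)*(-95)/3 = -1*1615/3 = -1615/3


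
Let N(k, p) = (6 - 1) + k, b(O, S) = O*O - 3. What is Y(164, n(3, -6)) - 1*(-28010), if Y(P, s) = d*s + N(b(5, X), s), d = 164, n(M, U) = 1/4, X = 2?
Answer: 28078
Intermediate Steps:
n(M, U) = 1/4
b(O, S) = -3 + O**2 (b(O, S) = O**2 - 3 = -3 + O**2)
N(k, p) = 5 + k
Y(P, s) = 27 + 164*s (Y(P, s) = 164*s + (5 + (-3 + 5**2)) = 164*s + (5 + (-3 + 25)) = 164*s + (5 + 22) = 164*s + 27 = 27 + 164*s)
Y(164, n(3, -6)) - 1*(-28010) = (27 + 164*(1/4)) - 1*(-28010) = (27 + 41) + 28010 = 68 + 28010 = 28078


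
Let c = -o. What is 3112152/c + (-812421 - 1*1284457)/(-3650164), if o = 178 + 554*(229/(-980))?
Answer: -132530573002327/2067296454 ≈ -64108.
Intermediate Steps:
o = 23787/490 (o = 178 + 554*(229*(-1/980)) = 178 + 554*(-229/980) = 178 - 63433/490 = 23787/490 ≈ 48.545)
c = -23787/490 (c = -1*23787/490 = -23787/490 ≈ -48.545)
3112152/c + (-812421 - 1*1284457)/(-3650164) = 3112152/(-23787/490) + (-812421 - 1*1284457)/(-3650164) = 3112152*(-490/23787) + (-812421 - 1284457)*(-1/3650164) = -508318160/7929 - 2096878*(-1/3650164) = -508318160/7929 + 149777/260726 = -132530573002327/2067296454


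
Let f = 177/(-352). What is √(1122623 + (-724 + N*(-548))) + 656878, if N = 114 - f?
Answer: 656878 + √2050517194/44 ≈ 6.5791e+5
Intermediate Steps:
f = -177/352 (f = 177*(-1/352) = -177/352 ≈ -0.50284)
N = 40305/352 (N = 114 - 1*(-177/352) = 114 + 177/352 = 40305/352 ≈ 114.50)
√(1122623 + (-724 + N*(-548))) + 656878 = √(1122623 + (-724 + (40305/352)*(-548))) + 656878 = √(1122623 + (-724 - 5521785/88)) + 656878 = √(1122623 - 5585497/88) + 656878 = √(93205327/88) + 656878 = √2050517194/44 + 656878 = 656878 + √2050517194/44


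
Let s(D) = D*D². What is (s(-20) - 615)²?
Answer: 74218225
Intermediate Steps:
s(D) = D³
(s(-20) - 615)² = ((-20)³ - 615)² = (-8000 - 615)² = (-8615)² = 74218225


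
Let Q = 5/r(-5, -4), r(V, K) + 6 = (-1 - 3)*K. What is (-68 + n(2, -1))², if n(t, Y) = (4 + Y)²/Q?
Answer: 2500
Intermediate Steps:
r(V, K) = -6 - 4*K (r(V, K) = -6 + (-1 - 3)*K = -6 - 4*K)
Q = ½ (Q = 5/(-6 - 4*(-4)) = 5/(-6 + 16) = 5/10 = 5*(⅒) = ½ ≈ 0.50000)
n(t, Y) = 2*(4 + Y)² (n(t, Y) = (4 + Y)²/(½) = (4 + Y)²*2 = 2*(4 + Y)²)
(-68 + n(2, -1))² = (-68 + 2*(4 - 1)²)² = (-68 + 2*3²)² = (-68 + 2*9)² = (-68 + 18)² = (-50)² = 2500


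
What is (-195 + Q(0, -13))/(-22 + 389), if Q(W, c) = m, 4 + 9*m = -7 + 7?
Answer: -1759/3303 ≈ -0.53255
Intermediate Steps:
m = -4/9 (m = -4/9 + (-7 + 7)/9 = -4/9 + (1/9)*0 = -4/9 + 0 = -4/9 ≈ -0.44444)
Q(W, c) = -4/9
(-195 + Q(0, -13))/(-22 + 389) = (-195 - 4/9)/(-22 + 389) = -1759/9/367 = -1759/9*1/367 = -1759/3303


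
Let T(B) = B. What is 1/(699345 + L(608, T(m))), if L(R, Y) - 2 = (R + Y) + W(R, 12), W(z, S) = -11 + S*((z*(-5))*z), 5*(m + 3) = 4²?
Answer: -5/107399479 ≈ -4.6555e-8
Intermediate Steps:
m = ⅕ (m = -3 + (⅕)*4² = -3 + (⅕)*16 = -3 + 16/5 = ⅕ ≈ 0.20000)
W(z, S) = -11 - 5*S*z² (W(z, S) = -11 + S*((-5*z)*z) = -11 + S*(-5*z²) = -11 - 5*S*z²)
L(R, Y) = -9 + R + Y - 60*R² (L(R, Y) = 2 + ((R + Y) + (-11 - 5*12*R²)) = 2 + ((R + Y) + (-11 - 60*R²)) = 2 + (-11 + R + Y - 60*R²) = -9 + R + Y - 60*R²)
1/(699345 + L(608, T(m))) = 1/(699345 + (-9 + 608 + ⅕ - 60*608²)) = 1/(699345 + (-9 + 608 + ⅕ - 60*369664)) = 1/(699345 + (-9 + 608 + ⅕ - 22179840)) = 1/(699345 - 110896204/5) = 1/(-107399479/5) = -5/107399479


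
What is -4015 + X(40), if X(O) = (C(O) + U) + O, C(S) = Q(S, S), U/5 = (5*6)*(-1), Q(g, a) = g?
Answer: -4085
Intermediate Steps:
U = -150 (U = 5*((5*6)*(-1)) = 5*(30*(-1)) = 5*(-30) = -150)
C(S) = S
X(O) = -150 + 2*O (X(O) = (O - 150) + O = (-150 + O) + O = -150 + 2*O)
-4015 + X(40) = -4015 + (-150 + 2*40) = -4015 + (-150 + 80) = -4015 - 70 = -4085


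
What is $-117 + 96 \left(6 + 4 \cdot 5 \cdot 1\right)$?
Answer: $2379$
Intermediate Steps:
$-117 + 96 \left(6 + 4 \cdot 5 \cdot 1\right) = -117 + 96 \left(6 + 4 \cdot 5\right) = -117 + 96 \left(6 + 20\right) = -117 + 96 \cdot 26 = -117 + 2496 = 2379$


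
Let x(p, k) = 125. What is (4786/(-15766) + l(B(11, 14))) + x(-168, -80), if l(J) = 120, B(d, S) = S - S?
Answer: 1928942/7883 ≈ 244.70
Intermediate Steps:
B(d, S) = 0
(4786/(-15766) + l(B(11, 14))) + x(-168, -80) = (4786/(-15766) + 120) + 125 = (4786*(-1/15766) + 120) + 125 = (-2393/7883 + 120) + 125 = 943567/7883 + 125 = 1928942/7883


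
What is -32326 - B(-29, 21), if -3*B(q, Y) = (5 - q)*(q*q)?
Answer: -68384/3 ≈ -22795.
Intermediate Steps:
B(q, Y) = -q**2*(5 - q)/3 (B(q, Y) = -(5 - q)*q*q/3 = -(5 - q)*q**2/3 = -q**2*(5 - q)/3)
-32326 - B(-29, 21) = -32326 - (-29)**2*(-5 - 29)/3 = -32326 - 841*(-34)/3 = -32326 - 1*(-28594/3) = -32326 + 28594/3 = -68384/3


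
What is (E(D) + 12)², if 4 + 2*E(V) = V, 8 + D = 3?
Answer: 225/4 ≈ 56.250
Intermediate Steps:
D = -5 (D = -8 + 3 = -5)
E(V) = -2 + V/2
(E(D) + 12)² = ((-2 + (½)*(-5)) + 12)² = ((-2 - 5/2) + 12)² = (-9/2 + 12)² = (15/2)² = 225/4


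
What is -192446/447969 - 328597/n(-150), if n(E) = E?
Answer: 16352489177/7466150 ≈ 2190.2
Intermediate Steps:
-192446/447969 - 328597/n(-150) = -192446/447969 - 328597/(-150) = -192446*1/447969 - 328597*(-1/150) = -192446/447969 + 328597/150 = 16352489177/7466150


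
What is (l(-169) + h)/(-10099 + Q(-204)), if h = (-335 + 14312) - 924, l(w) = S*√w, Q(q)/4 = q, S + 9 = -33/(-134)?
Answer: -13053/10915 + 15249*I/1462610 ≈ -1.1959 + 0.010426*I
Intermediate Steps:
S = -1173/134 (S = -9 - 33/(-134) = -9 - 33*(-1/134) = -9 + 33/134 = -1173/134 ≈ -8.7537)
Q(q) = 4*q
l(w) = -1173*√w/134
h = 13053 (h = 13977 - 924 = 13053)
(l(-169) + h)/(-10099 + Q(-204)) = (-15249*I/134 + 13053)/(-10099 + 4*(-204)) = (-15249*I/134 + 13053)/(-10099 - 816) = (-15249*I/134 + 13053)/(-10915) = (13053 - 15249*I/134)*(-1/10915) = -13053/10915 + 15249*I/1462610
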